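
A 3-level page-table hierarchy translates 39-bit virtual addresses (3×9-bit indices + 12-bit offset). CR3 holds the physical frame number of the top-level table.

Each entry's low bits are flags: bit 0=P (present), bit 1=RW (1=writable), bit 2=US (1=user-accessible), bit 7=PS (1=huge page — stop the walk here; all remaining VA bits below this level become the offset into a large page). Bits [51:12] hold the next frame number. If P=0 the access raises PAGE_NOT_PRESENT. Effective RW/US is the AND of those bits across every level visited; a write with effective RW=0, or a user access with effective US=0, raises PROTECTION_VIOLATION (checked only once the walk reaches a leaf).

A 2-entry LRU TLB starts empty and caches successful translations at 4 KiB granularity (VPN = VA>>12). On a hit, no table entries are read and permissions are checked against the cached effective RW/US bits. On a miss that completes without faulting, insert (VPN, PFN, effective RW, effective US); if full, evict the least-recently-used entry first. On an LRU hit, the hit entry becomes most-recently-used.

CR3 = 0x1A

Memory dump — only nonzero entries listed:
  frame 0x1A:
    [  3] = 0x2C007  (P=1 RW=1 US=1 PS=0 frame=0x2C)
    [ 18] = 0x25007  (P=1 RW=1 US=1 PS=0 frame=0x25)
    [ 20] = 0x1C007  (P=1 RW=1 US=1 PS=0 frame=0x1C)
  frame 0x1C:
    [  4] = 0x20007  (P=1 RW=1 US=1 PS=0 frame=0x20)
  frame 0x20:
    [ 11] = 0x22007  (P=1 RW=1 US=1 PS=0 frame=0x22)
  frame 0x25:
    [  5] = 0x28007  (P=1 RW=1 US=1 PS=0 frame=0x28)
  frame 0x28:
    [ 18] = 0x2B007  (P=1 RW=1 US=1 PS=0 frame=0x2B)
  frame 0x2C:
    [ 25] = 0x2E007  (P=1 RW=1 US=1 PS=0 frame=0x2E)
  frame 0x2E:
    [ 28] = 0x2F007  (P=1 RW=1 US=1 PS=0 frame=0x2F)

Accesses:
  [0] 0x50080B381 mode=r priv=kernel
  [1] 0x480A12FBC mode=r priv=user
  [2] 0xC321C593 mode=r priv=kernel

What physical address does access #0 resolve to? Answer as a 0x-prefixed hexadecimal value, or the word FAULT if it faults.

Trace:
#0 VA=0x50080B381 (r,kernel):
  L0 @0x1A[20] → 0x1C007  P=1,RW=1,US=1,PS=0
  L1 @0x1C[4] → 0x20007  P=1,RW=1,US=1,PS=0
  L2 @0x20[11] → 0x22007  P=1,RW=1,US=1,PS=0
  ⇒ phys 0x22381  [3 reads]
#1 VA=0x480A12FBC (r,user):
  L0 @0x1A[18] → 0x25007  P=1,RW=1,US=1,PS=0
  L1 @0x25[5] → 0x28007  P=1,RW=1,US=1,PS=0
  L2 @0x28[18] → 0x2B007  P=1,RW=1,US=1,PS=0
  ⇒ phys 0x2BFBC  [3 reads]
#2 VA=0xC321C593 (r,kernel):
  L0 @0x1A[3] → 0x2C007  P=1,RW=1,US=1,PS=0
  L1 @0x2C[25] → 0x2E007  P=1,RW=1,US=1,PS=0
  L2 @0x2E[28] → 0x2F007  P=1,RW=1,US=1,PS=0
  ⇒ phys 0x2F593  [3 reads]

Access #0 PA: 0x22381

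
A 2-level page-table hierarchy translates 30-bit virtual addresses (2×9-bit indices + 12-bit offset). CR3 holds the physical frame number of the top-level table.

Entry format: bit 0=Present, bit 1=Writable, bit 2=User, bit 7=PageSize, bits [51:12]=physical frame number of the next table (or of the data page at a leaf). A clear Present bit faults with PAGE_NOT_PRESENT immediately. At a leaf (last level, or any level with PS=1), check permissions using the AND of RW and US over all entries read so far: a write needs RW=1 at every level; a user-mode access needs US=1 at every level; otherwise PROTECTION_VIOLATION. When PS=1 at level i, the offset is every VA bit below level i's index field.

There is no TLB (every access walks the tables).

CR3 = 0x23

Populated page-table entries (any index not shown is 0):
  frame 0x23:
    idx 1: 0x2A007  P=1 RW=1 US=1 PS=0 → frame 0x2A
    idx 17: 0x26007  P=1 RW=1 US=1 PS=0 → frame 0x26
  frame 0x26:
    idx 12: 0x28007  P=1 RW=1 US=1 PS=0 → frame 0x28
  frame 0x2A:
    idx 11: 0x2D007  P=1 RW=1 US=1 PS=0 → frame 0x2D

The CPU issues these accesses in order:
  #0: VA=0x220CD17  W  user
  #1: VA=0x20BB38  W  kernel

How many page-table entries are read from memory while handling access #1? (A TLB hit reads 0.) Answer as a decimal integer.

Per-access translation:
#0 VA=0x220CD17 (w,user):
  L0 @0x23[17] → 0x26007  P=1,RW=1,US=1,PS=0
  L1 @0x26[12] → 0x28007  P=1,RW=1,US=1,PS=0
  ✓ 0x28D17  — 2 lookups
#1 VA=0x20BB38 (w,kernel):
  L0 @0x23[1] → 0x2A007  P=1,RW=1,US=1,PS=0
  L1 @0x2A[11] → 0x2D007  P=1,RW=1,US=1,PS=0
  ✓ 0x2DB38  — 2 lookups

Entries read for #1: 2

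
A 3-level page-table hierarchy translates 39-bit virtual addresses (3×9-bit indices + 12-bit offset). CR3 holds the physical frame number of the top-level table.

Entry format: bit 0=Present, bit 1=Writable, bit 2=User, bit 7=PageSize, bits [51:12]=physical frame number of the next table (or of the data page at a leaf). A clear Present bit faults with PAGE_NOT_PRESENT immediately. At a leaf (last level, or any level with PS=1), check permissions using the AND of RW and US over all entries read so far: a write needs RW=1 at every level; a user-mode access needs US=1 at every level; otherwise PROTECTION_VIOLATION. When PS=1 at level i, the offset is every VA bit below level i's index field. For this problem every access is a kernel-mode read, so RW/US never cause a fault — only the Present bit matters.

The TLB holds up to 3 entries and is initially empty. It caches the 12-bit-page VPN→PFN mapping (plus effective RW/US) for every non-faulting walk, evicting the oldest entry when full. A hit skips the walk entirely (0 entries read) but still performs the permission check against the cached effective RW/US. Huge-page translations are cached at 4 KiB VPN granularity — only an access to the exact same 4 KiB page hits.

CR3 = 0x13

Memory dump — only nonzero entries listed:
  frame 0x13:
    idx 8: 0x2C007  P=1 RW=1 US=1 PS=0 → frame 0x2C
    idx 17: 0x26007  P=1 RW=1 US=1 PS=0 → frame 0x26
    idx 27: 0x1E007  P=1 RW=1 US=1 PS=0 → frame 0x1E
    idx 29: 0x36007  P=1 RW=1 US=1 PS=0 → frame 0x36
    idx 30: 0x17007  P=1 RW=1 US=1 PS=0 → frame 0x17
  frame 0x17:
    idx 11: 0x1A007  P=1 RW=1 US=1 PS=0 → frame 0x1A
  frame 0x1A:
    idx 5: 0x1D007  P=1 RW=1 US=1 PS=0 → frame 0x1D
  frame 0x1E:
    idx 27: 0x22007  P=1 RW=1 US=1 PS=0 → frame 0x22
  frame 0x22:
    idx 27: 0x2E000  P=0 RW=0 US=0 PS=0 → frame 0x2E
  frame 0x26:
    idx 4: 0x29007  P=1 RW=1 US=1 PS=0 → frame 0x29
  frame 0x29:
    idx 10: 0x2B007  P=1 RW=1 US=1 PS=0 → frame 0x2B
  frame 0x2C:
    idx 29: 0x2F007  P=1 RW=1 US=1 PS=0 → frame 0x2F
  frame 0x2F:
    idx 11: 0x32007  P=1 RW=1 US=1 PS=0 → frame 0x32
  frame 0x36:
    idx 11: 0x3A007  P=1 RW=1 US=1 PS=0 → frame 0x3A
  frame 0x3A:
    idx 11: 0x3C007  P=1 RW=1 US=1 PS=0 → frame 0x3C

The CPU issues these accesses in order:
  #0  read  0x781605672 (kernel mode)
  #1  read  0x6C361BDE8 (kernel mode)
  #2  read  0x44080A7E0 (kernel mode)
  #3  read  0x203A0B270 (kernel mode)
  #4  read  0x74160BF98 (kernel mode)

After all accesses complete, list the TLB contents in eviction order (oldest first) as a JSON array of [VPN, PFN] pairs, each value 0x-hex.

Walk each access:
#0 VA=0x781605672 (r,kernel):
  L0: frame=0x13 idx=30 entry=0x17007 [P=1 RW=1 US=1 PS=0]
  L1: frame=0x17 idx=11 entry=0x1A007 [P=1 RW=1 US=1 PS=0]
  L2: frame=0x1A idx=5 entry=0x1D007 [P=1 RW=1 US=1 PS=0]
  ⇒ phys 0x1D672  [3 reads]
#1 VA=0x6C361BDE8 (r,kernel):
  L0: frame=0x13 idx=27 entry=0x1E007 [P=1 RW=1 US=1 PS=0]
  L1: frame=0x1E idx=27 entry=0x22007 [P=1 RW=1 US=1 PS=0]
  L2: frame=0x22 idx=27 entry=0x2E000 [P=0 RW=0 US=0 PS=0]
  ✗ PAGE_NOT_PRESENT  [3 reads]
#2 VA=0x44080A7E0 (r,kernel):
  L0: frame=0x13 idx=17 entry=0x26007 [P=1 RW=1 US=1 PS=0]
  L1: frame=0x26 idx=4 entry=0x29007 [P=1 RW=1 US=1 PS=0]
  L2: frame=0x29 idx=10 entry=0x2B007 [P=1 RW=1 US=1 PS=0]
  ⇒ phys 0x2B7E0  [3 reads]
#3 VA=0x203A0B270 (r,kernel):
  L0: frame=0x13 idx=8 entry=0x2C007 [P=1 RW=1 US=1 PS=0]
  L1: frame=0x2C idx=29 entry=0x2F007 [P=1 RW=1 US=1 PS=0]
  L2: frame=0x2F idx=11 entry=0x32007 [P=1 RW=1 US=1 PS=0]
  ⇒ phys 0x32270  [3 reads]
#4 VA=0x74160BF98 (r,kernel):
  L0: frame=0x13 idx=29 entry=0x36007 [P=1 RW=1 US=1 PS=0]
  L1: frame=0x36 idx=11 entry=0x3A007 [P=1 RW=1 US=1 PS=0]
  L2: frame=0x3A idx=11 entry=0x3C007 [P=1 RW=1 US=1 PS=0]
  ⇒ phys 0x3CF98  [3 reads]

TLB: [["0x44080A", "0x2B"], ["0x203A0B", "0x32"], ["0x74160B", "0x3C"]]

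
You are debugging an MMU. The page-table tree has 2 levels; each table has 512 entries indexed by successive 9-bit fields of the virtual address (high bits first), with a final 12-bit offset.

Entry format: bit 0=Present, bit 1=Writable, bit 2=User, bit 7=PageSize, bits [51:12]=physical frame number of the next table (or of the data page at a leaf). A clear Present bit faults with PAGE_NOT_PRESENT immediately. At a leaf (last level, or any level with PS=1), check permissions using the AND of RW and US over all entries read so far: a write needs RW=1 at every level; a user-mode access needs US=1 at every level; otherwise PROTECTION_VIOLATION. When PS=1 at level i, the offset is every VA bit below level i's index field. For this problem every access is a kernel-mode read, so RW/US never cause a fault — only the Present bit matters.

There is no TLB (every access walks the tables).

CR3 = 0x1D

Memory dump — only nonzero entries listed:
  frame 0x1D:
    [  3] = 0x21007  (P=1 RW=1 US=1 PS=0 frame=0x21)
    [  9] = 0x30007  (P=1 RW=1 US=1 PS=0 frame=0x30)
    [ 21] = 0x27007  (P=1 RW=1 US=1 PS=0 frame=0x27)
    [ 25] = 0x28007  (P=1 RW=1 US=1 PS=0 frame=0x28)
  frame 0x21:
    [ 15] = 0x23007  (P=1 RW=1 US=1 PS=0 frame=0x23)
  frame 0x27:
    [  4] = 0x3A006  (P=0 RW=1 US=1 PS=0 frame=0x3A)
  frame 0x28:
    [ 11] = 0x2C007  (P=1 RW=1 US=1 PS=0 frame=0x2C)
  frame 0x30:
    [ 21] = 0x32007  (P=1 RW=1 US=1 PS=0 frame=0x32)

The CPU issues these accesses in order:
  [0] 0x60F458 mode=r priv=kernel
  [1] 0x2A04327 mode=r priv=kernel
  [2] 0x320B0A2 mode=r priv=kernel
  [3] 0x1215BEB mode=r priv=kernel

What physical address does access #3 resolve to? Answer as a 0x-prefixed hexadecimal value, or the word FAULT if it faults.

Walk each access:
#0 VA=0x60F458 (r,kernel):
  lvl0: tbl 0x1D, slot 3 ⇒ 0x21007 (P1/RW1/US1/PS0)
  lvl1: tbl 0x21, slot 15 ⇒ 0x23007 (P1/RW1/US1/PS0)
  ⇒ phys 0x23458  [2 reads]
#1 VA=0x2A04327 (r,kernel):
  lvl0: tbl 0x1D, slot 21 ⇒ 0x27007 (P1/RW1/US1/PS0)
  lvl1: tbl 0x27, slot 4 ⇒ 0x3A006 (P0/RW1/US1/PS0)
  ✗ PAGE_NOT_PRESENT  [2 reads]
#2 VA=0x320B0A2 (r,kernel):
  lvl0: tbl 0x1D, slot 25 ⇒ 0x28007 (P1/RW1/US1/PS0)
  lvl1: tbl 0x28, slot 11 ⇒ 0x2C007 (P1/RW1/US1/PS0)
  ⇒ phys 0x2C0A2  [2 reads]
#3 VA=0x1215BEB (r,kernel):
  lvl0: tbl 0x1D, slot 9 ⇒ 0x30007 (P1/RW1/US1/PS0)
  lvl1: tbl 0x30, slot 21 ⇒ 0x32007 (P1/RW1/US1/PS0)
  ⇒ phys 0x32BEB  [2 reads]

Access #3 PA: 0x32BEB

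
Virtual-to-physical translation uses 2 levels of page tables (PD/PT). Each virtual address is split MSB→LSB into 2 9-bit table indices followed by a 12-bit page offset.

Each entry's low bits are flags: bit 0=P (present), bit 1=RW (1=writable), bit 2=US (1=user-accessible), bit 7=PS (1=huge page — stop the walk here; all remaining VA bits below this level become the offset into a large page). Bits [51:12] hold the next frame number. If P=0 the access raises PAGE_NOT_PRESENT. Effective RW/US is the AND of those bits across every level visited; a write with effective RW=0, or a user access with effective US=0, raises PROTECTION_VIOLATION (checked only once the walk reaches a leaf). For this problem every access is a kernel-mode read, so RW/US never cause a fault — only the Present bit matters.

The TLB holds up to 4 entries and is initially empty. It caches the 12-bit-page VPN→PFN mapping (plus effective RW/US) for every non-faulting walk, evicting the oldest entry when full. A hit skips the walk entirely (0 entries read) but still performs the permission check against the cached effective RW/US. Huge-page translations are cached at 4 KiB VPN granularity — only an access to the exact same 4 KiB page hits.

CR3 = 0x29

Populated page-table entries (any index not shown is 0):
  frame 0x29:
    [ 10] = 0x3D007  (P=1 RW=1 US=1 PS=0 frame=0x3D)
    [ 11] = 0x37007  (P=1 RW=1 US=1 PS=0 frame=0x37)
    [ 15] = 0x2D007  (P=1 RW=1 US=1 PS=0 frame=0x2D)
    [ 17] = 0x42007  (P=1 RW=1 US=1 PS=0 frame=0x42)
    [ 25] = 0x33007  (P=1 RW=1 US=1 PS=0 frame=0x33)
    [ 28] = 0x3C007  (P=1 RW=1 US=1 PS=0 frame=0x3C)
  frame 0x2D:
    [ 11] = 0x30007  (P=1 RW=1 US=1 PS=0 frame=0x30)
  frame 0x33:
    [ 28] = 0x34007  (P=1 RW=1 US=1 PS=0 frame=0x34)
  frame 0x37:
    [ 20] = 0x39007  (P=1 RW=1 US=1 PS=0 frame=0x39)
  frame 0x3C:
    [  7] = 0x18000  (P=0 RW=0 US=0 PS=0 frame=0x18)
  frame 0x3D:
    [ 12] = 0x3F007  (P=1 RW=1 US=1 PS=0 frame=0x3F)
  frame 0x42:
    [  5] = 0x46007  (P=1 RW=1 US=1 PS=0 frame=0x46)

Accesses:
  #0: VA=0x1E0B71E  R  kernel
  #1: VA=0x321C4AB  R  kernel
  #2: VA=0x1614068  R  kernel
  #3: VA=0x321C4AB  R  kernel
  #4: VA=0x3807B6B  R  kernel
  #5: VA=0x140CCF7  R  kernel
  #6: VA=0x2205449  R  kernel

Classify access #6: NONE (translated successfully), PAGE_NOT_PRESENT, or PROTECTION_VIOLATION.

Walk each access:
#0 VA=0x1E0B71E (r,kernel):
  L0 @0x29[15] → 0x2D007  P=1,RW=1,US=1,PS=0
  L1 @0x2D[11] → 0x30007  P=1,RW=1,US=1,PS=0
  → PA=0x3071E  (2 entries read)
#1 VA=0x321C4AB (r,kernel):
  L0 @0x29[25] → 0x33007  P=1,RW=1,US=1,PS=0
  L1 @0x33[28] → 0x34007  P=1,RW=1,US=1,PS=0
  → PA=0x344AB  (2 entries read)
#2 VA=0x1614068 (r,kernel):
  L0 @0x29[11] → 0x37007  P=1,RW=1,US=1,PS=0
  L1 @0x37[20] → 0x39007  P=1,RW=1,US=1,PS=0
  → PA=0x39068  (2 entries read)
#3 VA=0x321C4AB (r,kernel):
  TLB hit vpn=0x321C → PA=0x344AB
#4 VA=0x3807B6B (r,kernel):
  L0 @0x29[28] → 0x3C007  P=1,RW=1,US=1,PS=0
  L1 @0x3C[7] → 0x18000  P=0,RW=0,US=0,PS=0
  → PAGE_NOT_PRESENT  (2 entries read)
#5 VA=0x140CCF7 (r,kernel):
  L0 @0x29[10] → 0x3D007  P=1,RW=1,US=1,PS=0
  L1 @0x3D[12] → 0x3F007  P=1,RW=1,US=1,PS=0
  → PA=0x3FCF7  (2 entries read)
#6 VA=0x2205449 (r,kernel):
  L0 @0x29[17] → 0x42007  P=1,RW=1,US=1,PS=0
  L1 @0x42[5] → 0x46007  P=1,RW=1,US=1,PS=0
  → PA=0x46449  (2 entries read)

Access #6 fault: NONE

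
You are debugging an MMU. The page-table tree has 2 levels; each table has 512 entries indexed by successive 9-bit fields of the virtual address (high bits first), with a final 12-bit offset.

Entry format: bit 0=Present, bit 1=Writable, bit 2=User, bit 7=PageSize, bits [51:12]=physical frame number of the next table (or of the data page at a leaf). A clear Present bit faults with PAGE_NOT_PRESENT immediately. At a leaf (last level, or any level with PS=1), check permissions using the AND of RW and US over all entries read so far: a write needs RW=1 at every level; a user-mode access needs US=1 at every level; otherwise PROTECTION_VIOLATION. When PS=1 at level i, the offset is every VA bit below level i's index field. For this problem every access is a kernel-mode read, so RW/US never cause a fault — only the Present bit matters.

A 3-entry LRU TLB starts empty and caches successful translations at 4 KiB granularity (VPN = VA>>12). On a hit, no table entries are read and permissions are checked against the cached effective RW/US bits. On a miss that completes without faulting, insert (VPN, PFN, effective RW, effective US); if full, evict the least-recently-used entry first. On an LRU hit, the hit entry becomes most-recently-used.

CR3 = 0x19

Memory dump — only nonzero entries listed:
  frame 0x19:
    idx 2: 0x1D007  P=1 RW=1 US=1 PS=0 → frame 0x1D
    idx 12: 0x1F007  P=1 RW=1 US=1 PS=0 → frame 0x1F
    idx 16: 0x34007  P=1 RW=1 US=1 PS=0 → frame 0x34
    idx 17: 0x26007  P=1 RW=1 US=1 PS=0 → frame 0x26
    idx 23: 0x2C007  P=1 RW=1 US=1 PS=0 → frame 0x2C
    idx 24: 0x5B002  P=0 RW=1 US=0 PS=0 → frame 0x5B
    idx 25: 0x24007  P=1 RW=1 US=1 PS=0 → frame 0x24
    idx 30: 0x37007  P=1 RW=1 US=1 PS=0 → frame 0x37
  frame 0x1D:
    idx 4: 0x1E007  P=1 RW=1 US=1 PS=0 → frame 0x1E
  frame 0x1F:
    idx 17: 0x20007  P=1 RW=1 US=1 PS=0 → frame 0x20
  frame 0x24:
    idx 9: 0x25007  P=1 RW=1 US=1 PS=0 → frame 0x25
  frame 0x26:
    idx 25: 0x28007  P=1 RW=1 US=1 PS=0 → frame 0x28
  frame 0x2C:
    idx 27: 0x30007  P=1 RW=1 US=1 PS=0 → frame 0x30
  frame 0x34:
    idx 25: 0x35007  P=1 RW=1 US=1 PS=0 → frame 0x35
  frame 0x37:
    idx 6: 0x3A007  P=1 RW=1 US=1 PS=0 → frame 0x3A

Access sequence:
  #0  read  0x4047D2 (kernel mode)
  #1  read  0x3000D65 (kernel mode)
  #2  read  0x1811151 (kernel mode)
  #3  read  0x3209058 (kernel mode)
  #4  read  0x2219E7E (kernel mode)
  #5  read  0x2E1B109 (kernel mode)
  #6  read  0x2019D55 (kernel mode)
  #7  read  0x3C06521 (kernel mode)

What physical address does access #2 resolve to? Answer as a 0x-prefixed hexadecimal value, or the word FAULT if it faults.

Walk each access:
#0 VA=0x4047D2 (r,kernel):
  L0: frame=0x19 idx=2 entry=0x1D007 [P=1 RW=1 US=1 PS=0]
  L1: frame=0x1D idx=4 entry=0x1E007 [P=1 RW=1 US=1 PS=0]
  → PA=0x1E7D2  (2 entries read)
#1 VA=0x3000D65 (r,kernel):
  L0: frame=0x19 idx=24 entry=0x5B002 [P=0 RW=1 US=0 PS=0]
  → PAGE_NOT_PRESENT  (1 entries read)
#2 VA=0x1811151 (r,kernel):
  L0: frame=0x19 idx=12 entry=0x1F007 [P=1 RW=1 US=1 PS=0]
  L1: frame=0x1F idx=17 entry=0x20007 [P=1 RW=1 US=1 PS=0]
  → PA=0x20151  (2 entries read)
#3 VA=0x3209058 (r,kernel):
  L0: frame=0x19 idx=25 entry=0x24007 [P=1 RW=1 US=1 PS=0]
  L1: frame=0x24 idx=9 entry=0x25007 [P=1 RW=1 US=1 PS=0]
  → PA=0x25058  (2 entries read)
#4 VA=0x2219E7E (r,kernel):
  L0: frame=0x19 idx=17 entry=0x26007 [P=1 RW=1 US=1 PS=0]
  L1: frame=0x26 idx=25 entry=0x28007 [P=1 RW=1 US=1 PS=0]
  → PA=0x28E7E  (2 entries read)
#5 VA=0x2E1B109 (r,kernel):
  L0: frame=0x19 idx=23 entry=0x2C007 [P=1 RW=1 US=1 PS=0]
  L1: frame=0x2C idx=27 entry=0x30007 [P=1 RW=1 US=1 PS=0]
  → PA=0x30109  (2 entries read)
#6 VA=0x2019D55 (r,kernel):
  L0: frame=0x19 idx=16 entry=0x34007 [P=1 RW=1 US=1 PS=0]
  L1: frame=0x34 idx=25 entry=0x35007 [P=1 RW=1 US=1 PS=0]
  → PA=0x35D55  (2 entries read)
#7 VA=0x3C06521 (r,kernel):
  L0: frame=0x19 idx=30 entry=0x37007 [P=1 RW=1 US=1 PS=0]
  L1: frame=0x37 idx=6 entry=0x3A007 [P=1 RW=1 US=1 PS=0]
  → PA=0x3A521  (2 entries read)

Access #2 PA: 0x20151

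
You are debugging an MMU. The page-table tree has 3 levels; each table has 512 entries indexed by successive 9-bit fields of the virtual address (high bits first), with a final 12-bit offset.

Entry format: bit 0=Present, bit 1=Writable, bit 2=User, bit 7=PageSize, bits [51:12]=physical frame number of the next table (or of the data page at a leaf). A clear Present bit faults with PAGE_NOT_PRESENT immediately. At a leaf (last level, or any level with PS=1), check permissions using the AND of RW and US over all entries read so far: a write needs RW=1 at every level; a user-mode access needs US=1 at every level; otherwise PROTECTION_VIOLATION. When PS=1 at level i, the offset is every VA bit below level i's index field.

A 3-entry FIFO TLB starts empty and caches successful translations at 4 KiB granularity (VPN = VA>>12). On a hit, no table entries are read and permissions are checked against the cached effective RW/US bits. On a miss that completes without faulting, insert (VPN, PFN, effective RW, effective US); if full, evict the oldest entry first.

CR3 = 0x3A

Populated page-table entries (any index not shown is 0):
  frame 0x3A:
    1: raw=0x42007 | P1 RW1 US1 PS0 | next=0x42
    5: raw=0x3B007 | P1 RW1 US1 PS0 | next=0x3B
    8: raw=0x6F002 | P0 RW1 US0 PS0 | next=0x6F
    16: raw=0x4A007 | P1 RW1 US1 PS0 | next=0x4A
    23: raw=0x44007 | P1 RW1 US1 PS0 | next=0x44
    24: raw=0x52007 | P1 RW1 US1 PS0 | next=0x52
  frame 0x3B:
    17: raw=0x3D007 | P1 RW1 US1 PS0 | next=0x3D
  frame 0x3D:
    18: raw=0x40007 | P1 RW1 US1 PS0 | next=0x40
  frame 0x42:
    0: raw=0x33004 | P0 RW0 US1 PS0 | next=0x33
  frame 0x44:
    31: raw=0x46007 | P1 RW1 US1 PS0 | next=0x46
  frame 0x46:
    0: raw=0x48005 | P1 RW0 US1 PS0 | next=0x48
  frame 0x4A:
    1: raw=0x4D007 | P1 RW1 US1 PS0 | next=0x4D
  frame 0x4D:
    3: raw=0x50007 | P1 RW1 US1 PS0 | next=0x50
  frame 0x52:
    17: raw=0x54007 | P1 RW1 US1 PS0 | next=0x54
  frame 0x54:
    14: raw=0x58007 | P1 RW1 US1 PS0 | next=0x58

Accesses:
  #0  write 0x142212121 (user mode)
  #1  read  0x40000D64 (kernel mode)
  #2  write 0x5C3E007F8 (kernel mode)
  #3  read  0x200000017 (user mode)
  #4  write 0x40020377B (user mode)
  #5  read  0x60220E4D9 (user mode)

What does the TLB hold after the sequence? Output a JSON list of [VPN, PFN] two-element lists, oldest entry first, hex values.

Trace:
#0 VA=0x142212121 (w,user):
  L0: frame=0x3A idx=5 entry=0x3B007 [P=1 RW=1 US=1 PS=0]
  L1: frame=0x3B idx=17 entry=0x3D007 [P=1 RW=1 US=1 PS=0]
  L2: frame=0x3D idx=18 entry=0x40007 [P=1 RW=1 US=1 PS=0]
  → PA=0x40121  (3 entries read)
#1 VA=0x40000D64 (r,kernel):
  L0: frame=0x3A idx=1 entry=0x42007 [P=1 RW=1 US=1 PS=0]
  L1: frame=0x42 idx=0 entry=0x33004 [P=0 RW=0 US=1 PS=0]
  ⇒ fault: PAGE_NOT_PRESENT  — 2 lookups
#2 VA=0x5C3E007F8 (w,kernel):
  L0: frame=0x3A idx=23 entry=0x44007 [P=1 RW=1 US=1 PS=0]
  L1: frame=0x44 idx=31 entry=0x46007 [P=1 RW=1 US=1 PS=0]
  L2: frame=0x46 idx=0 entry=0x48005 [P=1 RW=0 US=1 PS=0]
  ⇒ fault: PROTECTION_VIOLATION  — 3 lookups
#3 VA=0x200000017 (r,user):
  L0: frame=0x3A idx=8 entry=0x6F002 [P=0 RW=1 US=0 PS=0]
  ⇒ fault: PAGE_NOT_PRESENT  — 1 lookups
#4 VA=0x40020377B (w,user):
  L0: frame=0x3A idx=16 entry=0x4A007 [P=1 RW=1 US=1 PS=0]
  L1: frame=0x4A idx=1 entry=0x4D007 [P=1 RW=1 US=1 PS=0]
  L2: frame=0x4D idx=3 entry=0x50007 [P=1 RW=1 US=1 PS=0]
  → PA=0x5077B  (3 entries read)
#5 VA=0x60220E4D9 (r,user):
  L0: frame=0x3A idx=24 entry=0x52007 [P=1 RW=1 US=1 PS=0]
  L1: frame=0x52 idx=17 entry=0x54007 [P=1 RW=1 US=1 PS=0]
  L2: frame=0x54 idx=14 entry=0x58007 [P=1 RW=1 US=1 PS=0]
  → PA=0x584D9  (3 entries read)

TLB: [["0x142212", "0x40"], ["0x400203", "0x50"], ["0x60220E", "0x58"]]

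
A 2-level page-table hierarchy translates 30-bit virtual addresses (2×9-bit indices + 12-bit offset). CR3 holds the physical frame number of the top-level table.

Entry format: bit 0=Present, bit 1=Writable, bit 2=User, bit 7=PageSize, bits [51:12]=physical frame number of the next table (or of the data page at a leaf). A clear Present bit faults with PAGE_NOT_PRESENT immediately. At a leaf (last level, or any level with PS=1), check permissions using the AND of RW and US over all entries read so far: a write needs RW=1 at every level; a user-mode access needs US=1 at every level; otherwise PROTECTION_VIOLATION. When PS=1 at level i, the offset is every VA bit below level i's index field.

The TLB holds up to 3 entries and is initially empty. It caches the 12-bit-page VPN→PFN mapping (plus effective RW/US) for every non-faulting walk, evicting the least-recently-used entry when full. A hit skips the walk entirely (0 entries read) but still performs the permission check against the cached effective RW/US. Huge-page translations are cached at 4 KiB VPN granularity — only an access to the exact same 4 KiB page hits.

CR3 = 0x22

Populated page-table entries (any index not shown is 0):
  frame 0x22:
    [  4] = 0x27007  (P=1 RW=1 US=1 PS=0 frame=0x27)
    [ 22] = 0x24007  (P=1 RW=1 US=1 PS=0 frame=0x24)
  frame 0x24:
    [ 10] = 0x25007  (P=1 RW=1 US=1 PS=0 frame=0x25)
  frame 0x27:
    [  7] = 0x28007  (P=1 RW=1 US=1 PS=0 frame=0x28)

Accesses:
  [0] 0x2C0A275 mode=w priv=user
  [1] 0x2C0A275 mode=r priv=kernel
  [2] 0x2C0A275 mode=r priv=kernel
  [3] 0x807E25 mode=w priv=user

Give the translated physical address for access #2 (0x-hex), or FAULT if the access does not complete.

Walk each access:
#0 VA=0x2C0A275 (w,user):
  L0 @0x22[22] → 0x24007  P=1,RW=1,US=1,PS=0
  L1 @0x24[10] → 0x25007  P=1,RW=1,US=1,PS=0
  → PA=0x25275  (2 entries read)
#1 VA=0x2C0A275 (r,kernel):
  TLB hit vpn=0x2C0A → PA=0x25275
#2 VA=0x2C0A275 (r,kernel):
  TLB hit vpn=0x2C0A → PA=0x25275
#3 VA=0x807E25 (w,user):
  L0 @0x22[4] → 0x27007  P=1,RW=1,US=1,PS=0
  L1 @0x27[7] → 0x28007  P=1,RW=1,US=1,PS=0
  → PA=0x28E25  (2 entries read)

Access #2 PA: 0x25275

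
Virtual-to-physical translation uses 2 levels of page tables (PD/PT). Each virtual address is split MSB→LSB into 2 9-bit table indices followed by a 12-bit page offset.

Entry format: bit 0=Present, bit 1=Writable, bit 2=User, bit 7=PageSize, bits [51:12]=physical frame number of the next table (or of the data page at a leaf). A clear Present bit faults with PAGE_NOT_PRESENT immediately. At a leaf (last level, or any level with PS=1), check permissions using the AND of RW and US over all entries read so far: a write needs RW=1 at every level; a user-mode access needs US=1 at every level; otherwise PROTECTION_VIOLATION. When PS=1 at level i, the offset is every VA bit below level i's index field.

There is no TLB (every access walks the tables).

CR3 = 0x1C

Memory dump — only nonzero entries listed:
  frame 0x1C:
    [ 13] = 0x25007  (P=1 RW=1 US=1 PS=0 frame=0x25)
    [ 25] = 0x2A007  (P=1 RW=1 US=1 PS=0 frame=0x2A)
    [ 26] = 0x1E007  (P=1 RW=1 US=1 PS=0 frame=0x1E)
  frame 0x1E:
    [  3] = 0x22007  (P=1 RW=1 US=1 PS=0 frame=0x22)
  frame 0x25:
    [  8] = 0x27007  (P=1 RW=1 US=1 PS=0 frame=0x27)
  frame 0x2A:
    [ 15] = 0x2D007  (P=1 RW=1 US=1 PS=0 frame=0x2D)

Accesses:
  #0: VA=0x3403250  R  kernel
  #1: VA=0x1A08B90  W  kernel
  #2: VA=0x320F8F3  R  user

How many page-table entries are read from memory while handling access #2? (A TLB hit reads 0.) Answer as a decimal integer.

Walk each access:
#0 VA=0x3403250 (r,kernel):
  lvl0: tbl 0x1C, slot 26 ⇒ 0x1E007 (P1/RW1/US1/PS0)
  lvl1: tbl 0x1E, slot 3 ⇒ 0x22007 (P1/RW1/US1/PS0)
  ✓ 0x22250  — 2 lookups
#1 VA=0x1A08B90 (w,kernel):
  lvl0: tbl 0x1C, slot 13 ⇒ 0x25007 (P1/RW1/US1/PS0)
  lvl1: tbl 0x25, slot 8 ⇒ 0x27007 (P1/RW1/US1/PS0)
  ✓ 0x27B90  — 2 lookups
#2 VA=0x320F8F3 (r,user):
  lvl0: tbl 0x1C, slot 25 ⇒ 0x2A007 (P1/RW1/US1/PS0)
  lvl1: tbl 0x2A, slot 15 ⇒ 0x2D007 (P1/RW1/US1/PS0)
  ✓ 0x2D8F3  — 2 lookups

Entries read for #2: 2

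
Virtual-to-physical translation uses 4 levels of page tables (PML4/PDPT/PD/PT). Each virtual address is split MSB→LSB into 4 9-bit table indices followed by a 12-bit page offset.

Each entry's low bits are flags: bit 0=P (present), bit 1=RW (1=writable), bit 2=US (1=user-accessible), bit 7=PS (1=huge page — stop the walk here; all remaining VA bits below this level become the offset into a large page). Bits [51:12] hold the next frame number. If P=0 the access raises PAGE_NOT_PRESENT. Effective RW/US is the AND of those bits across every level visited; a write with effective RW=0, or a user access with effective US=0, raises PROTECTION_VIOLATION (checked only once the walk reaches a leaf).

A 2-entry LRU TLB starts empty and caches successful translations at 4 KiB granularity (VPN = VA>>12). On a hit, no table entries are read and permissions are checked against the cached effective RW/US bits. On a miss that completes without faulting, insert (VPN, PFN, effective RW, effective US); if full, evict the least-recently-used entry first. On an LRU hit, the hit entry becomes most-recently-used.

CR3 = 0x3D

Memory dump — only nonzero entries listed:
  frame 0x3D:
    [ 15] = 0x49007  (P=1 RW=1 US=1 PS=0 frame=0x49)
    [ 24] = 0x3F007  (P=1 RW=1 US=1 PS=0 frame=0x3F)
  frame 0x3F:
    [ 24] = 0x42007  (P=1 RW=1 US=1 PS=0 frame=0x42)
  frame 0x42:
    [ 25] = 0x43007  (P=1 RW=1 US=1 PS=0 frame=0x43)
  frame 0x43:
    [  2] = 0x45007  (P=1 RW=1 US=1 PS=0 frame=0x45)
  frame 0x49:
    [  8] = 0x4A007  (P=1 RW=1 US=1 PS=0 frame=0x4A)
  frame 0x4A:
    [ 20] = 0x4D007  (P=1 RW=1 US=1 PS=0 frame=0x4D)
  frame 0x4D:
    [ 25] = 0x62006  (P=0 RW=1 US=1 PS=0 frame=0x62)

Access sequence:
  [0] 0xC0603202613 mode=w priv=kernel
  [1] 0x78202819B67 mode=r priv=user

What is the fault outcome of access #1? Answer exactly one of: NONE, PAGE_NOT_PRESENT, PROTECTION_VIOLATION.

Trace:
#0 VA=0xC0603202613 (w,kernel):
  L0 @0x3D[24] → 0x3F007  P=1,RW=1,US=1,PS=0
  L1 @0x3F[24] → 0x42007  P=1,RW=1,US=1,PS=0
  L2 @0x42[25] → 0x43007  P=1,RW=1,US=1,PS=0
  L3 @0x43[2] → 0x45007  P=1,RW=1,US=1,PS=0
  ✓ 0x45613  — 4 lookups
#1 VA=0x78202819B67 (r,user):
  L0 @0x3D[15] → 0x49007  P=1,RW=1,US=1,PS=0
  L1 @0x49[8] → 0x4A007  P=1,RW=1,US=1,PS=0
  L2 @0x4A[20] → 0x4D007  P=1,RW=1,US=1,PS=0
  L3 @0x4D[25] → 0x62006  P=0,RW=1,US=1,PS=0
  ⇒ fault: PAGE_NOT_PRESENT  — 4 lookups

Access #1 fault: PAGE_NOT_PRESENT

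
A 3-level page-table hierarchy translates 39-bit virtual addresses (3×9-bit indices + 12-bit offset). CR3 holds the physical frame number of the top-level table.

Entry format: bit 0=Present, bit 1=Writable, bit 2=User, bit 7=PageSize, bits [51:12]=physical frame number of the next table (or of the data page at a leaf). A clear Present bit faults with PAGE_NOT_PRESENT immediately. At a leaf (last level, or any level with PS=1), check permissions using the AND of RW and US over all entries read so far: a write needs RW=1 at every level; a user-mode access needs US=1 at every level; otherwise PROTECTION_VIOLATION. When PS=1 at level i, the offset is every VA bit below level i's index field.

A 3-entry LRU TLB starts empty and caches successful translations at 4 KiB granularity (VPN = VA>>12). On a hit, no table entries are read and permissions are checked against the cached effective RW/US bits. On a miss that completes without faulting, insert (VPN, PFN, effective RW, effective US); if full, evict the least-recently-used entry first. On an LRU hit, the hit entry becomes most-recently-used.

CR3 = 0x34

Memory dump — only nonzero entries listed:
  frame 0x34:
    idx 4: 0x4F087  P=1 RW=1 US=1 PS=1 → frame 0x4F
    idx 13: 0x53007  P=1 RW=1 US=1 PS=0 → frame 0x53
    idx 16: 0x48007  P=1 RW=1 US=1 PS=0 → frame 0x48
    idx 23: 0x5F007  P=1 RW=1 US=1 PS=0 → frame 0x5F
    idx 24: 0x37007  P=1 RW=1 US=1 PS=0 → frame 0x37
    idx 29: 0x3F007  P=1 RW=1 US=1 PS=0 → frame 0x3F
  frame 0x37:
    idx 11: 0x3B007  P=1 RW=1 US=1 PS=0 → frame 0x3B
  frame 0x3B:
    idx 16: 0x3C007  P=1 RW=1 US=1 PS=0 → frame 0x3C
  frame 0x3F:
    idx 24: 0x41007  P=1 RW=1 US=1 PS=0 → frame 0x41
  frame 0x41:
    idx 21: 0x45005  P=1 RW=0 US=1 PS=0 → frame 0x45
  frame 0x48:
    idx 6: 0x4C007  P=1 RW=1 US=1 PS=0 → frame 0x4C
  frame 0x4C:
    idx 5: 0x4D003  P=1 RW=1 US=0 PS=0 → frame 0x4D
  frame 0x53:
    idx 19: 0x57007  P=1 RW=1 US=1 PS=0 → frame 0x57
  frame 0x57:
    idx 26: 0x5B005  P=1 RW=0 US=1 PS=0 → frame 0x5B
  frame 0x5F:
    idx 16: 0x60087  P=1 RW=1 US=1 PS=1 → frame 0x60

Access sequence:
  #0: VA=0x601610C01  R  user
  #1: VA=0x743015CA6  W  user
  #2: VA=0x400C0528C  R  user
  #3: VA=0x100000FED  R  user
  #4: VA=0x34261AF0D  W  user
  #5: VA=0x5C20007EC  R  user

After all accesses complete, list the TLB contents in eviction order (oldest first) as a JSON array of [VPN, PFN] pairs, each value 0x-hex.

Trace:
#0 VA=0x601610C01 (r,user):
  L0: frame=0x34 idx=24 entry=0x37007 [P=1 RW=1 US=1 PS=0]
  L1: frame=0x37 idx=11 entry=0x3B007 [P=1 RW=1 US=1 PS=0]
  L2: frame=0x3B idx=16 entry=0x3C007 [P=1 RW=1 US=1 PS=0]
  ⇒ phys 0x3CC01  [3 reads]
#1 VA=0x743015CA6 (w,user):
  L0: frame=0x34 idx=29 entry=0x3F007 [P=1 RW=1 US=1 PS=0]
  L1: frame=0x3F idx=24 entry=0x41007 [P=1 RW=1 US=1 PS=0]
  L2: frame=0x41 idx=21 entry=0x45005 [P=1 RW=0 US=1 PS=0]
  → PROTECTION_VIOLATION  (3 entries read)
#2 VA=0x400C0528C (r,user):
  L0: frame=0x34 idx=16 entry=0x48007 [P=1 RW=1 US=1 PS=0]
  L1: frame=0x48 idx=6 entry=0x4C007 [P=1 RW=1 US=1 PS=0]
  L2: frame=0x4C idx=5 entry=0x4D003 [P=1 RW=1 US=0 PS=0]
  → PROTECTION_VIOLATION  (3 entries read)
#3 VA=0x100000FED (r,user):
  L0: frame=0x34 idx=4 entry=0x4F087 [P=1 RW=1 US=1 PS=1]
  ⇒ phys 0x4FFED (huge @L0)  [1 reads]
#4 VA=0x34261AF0D (w,user):
  L0: frame=0x34 idx=13 entry=0x53007 [P=1 RW=1 US=1 PS=0]
  L1: frame=0x53 idx=19 entry=0x57007 [P=1 RW=1 US=1 PS=0]
  L2: frame=0x57 idx=26 entry=0x5B005 [P=1 RW=0 US=1 PS=0]
  → PROTECTION_VIOLATION  (3 entries read)
#5 VA=0x5C20007EC (r,user):
  L0: frame=0x34 idx=23 entry=0x5F007 [P=1 RW=1 US=1 PS=0]
  L1: frame=0x5F idx=16 entry=0x60087 [P=1 RW=1 US=1 PS=1]
  ⇒ phys 0x607EC (huge @L1)  [2 reads]

TLB: [["0x601610", "0x3C"], ["0x100000", "0x4F"], ["0x5C2000", "0x60"]]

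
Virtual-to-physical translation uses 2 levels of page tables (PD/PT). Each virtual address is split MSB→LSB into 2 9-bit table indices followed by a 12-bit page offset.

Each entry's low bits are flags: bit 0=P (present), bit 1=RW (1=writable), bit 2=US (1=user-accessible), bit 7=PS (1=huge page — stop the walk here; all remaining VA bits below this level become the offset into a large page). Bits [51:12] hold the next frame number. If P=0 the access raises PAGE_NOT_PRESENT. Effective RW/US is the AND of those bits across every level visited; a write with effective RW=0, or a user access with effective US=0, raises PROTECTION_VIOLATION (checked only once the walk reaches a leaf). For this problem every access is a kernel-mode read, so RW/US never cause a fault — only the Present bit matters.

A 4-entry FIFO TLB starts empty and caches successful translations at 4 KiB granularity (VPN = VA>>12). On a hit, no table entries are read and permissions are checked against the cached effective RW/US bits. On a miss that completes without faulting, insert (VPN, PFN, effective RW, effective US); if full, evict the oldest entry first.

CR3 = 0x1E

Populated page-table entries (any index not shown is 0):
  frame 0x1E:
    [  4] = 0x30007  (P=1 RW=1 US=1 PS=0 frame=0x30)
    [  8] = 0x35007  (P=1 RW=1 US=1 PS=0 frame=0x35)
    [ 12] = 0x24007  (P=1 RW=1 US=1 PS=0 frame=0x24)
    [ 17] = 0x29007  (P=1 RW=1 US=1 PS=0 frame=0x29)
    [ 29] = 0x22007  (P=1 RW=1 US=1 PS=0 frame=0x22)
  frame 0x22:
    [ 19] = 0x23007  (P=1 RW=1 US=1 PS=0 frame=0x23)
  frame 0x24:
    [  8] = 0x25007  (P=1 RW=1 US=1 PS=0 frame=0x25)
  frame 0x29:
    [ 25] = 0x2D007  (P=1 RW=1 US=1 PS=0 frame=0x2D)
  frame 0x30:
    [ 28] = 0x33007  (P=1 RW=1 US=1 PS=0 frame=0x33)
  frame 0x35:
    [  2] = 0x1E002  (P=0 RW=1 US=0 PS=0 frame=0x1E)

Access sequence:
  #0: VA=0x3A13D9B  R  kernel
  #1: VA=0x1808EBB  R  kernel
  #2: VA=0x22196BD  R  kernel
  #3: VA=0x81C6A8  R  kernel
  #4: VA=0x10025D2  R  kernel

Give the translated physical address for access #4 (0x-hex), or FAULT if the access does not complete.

Walk each access:
#0 VA=0x3A13D9B (r,kernel):
  L0 @0x1E[29] → 0x22007  P=1,RW=1,US=1,PS=0
  L1 @0x22[19] → 0x23007  P=1,RW=1,US=1,PS=0
  ⇒ phys 0x23D9B  [2 reads]
#1 VA=0x1808EBB (r,kernel):
  L0 @0x1E[12] → 0x24007  P=1,RW=1,US=1,PS=0
  L1 @0x24[8] → 0x25007  P=1,RW=1,US=1,PS=0
  ⇒ phys 0x25EBB  [2 reads]
#2 VA=0x22196BD (r,kernel):
  L0 @0x1E[17] → 0x29007  P=1,RW=1,US=1,PS=0
  L1 @0x29[25] → 0x2D007  P=1,RW=1,US=1,PS=0
  ⇒ phys 0x2D6BD  [2 reads]
#3 VA=0x81C6A8 (r,kernel):
  L0 @0x1E[4] → 0x30007  P=1,RW=1,US=1,PS=0
  L1 @0x30[28] → 0x33007  P=1,RW=1,US=1,PS=0
  ⇒ phys 0x336A8  [2 reads]
#4 VA=0x10025D2 (r,kernel):
  L0 @0x1E[8] → 0x35007  P=1,RW=1,US=1,PS=0
  L1 @0x35[2] → 0x1E002  P=0,RW=1,US=0,PS=0
  → PAGE_NOT_PRESENT  (2 entries read)

Access #4 PA: FAULT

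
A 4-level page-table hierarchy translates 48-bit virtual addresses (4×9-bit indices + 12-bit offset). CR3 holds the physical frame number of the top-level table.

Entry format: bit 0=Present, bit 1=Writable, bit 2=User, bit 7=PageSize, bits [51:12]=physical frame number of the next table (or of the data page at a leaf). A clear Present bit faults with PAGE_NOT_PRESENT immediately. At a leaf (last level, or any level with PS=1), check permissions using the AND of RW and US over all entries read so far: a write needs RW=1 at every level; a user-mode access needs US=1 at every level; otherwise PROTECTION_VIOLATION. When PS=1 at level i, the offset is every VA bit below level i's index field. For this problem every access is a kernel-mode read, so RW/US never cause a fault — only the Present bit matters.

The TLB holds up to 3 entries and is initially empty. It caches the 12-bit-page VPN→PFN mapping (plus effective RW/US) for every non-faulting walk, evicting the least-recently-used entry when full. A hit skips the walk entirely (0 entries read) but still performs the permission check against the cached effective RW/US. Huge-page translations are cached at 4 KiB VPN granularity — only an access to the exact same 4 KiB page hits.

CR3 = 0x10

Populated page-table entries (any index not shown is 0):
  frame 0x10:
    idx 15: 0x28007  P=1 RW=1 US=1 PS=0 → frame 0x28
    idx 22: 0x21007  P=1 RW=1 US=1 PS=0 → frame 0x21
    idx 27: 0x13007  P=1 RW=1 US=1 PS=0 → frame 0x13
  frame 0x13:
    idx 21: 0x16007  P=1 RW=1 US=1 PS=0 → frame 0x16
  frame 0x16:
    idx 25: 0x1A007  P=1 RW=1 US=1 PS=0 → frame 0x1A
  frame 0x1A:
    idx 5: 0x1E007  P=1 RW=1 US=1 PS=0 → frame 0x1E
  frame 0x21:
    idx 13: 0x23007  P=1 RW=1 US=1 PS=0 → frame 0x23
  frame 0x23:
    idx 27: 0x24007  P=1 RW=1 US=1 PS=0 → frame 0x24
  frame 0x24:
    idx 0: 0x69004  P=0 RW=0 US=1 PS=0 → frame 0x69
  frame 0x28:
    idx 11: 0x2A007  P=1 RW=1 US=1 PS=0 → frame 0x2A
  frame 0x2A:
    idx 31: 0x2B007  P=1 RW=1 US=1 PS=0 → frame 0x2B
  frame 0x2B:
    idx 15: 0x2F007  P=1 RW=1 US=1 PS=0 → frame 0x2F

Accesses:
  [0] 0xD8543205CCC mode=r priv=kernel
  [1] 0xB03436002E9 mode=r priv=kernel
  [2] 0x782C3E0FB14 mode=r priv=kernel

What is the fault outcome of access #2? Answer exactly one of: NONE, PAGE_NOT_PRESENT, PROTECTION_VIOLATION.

Trace:
#0 VA=0xD8543205CCC (r,kernel):
  lvl0: tbl 0x10, slot 27 ⇒ 0x13007 (P1/RW1/US1/PS0)
  lvl1: tbl 0x13, slot 21 ⇒ 0x16007 (P1/RW1/US1/PS0)
  lvl2: tbl 0x16, slot 25 ⇒ 0x1A007 (P1/RW1/US1/PS0)
  lvl3: tbl 0x1A, slot 5 ⇒ 0x1E007 (P1/RW1/US1/PS0)
  → PA=0x1ECCC  (4 entries read)
#1 VA=0xB03436002E9 (r,kernel):
  lvl0: tbl 0x10, slot 22 ⇒ 0x21007 (P1/RW1/US1/PS0)
  lvl1: tbl 0x21, slot 13 ⇒ 0x23007 (P1/RW1/US1/PS0)
  lvl2: tbl 0x23, slot 27 ⇒ 0x24007 (P1/RW1/US1/PS0)
  lvl3: tbl 0x24, slot 0 ⇒ 0x69004 (P0/RW0/US1/PS0)
  ⇒ fault: PAGE_NOT_PRESENT  — 4 lookups
#2 VA=0x782C3E0FB14 (r,kernel):
  lvl0: tbl 0x10, slot 15 ⇒ 0x28007 (P1/RW1/US1/PS0)
  lvl1: tbl 0x28, slot 11 ⇒ 0x2A007 (P1/RW1/US1/PS0)
  lvl2: tbl 0x2A, slot 31 ⇒ 0x2B007 (P1/RW1/US1/PS0)
  lvl3: tbl 0x2B, slot 15 ⇒ 0x2F007 (P1/RW1/US1/PS0)
  → PA=0x2FB14  (4 entries read)

Access #2 fault: NONE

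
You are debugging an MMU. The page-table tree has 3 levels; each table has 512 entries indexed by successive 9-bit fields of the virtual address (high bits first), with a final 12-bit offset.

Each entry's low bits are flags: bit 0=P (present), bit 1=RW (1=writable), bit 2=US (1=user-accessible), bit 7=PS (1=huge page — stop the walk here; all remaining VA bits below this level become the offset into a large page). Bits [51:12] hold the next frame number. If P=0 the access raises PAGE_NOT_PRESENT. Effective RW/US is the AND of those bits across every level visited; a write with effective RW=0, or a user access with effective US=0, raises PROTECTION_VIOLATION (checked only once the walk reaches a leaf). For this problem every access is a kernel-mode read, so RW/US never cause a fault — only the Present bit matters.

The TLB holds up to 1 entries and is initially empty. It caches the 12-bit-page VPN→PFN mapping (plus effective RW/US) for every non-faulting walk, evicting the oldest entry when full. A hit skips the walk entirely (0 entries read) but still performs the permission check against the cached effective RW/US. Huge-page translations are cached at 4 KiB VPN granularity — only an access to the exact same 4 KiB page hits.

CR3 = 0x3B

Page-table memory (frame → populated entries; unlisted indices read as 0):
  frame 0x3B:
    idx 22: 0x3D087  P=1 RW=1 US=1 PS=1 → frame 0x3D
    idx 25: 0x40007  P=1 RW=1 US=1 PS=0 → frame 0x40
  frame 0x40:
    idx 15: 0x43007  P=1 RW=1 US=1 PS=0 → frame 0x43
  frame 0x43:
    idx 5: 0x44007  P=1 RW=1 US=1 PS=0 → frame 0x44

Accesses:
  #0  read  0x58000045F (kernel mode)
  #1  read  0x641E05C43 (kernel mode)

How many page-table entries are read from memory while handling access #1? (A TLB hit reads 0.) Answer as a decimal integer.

Per-access translation:
#0 VA=0x58000045F (r,kernel):
  L0: frame=0x3B idx=22 entry=0x3D087 [P=1 RW=1 US=1 PS=1]
  ⇒ phys 0x3D45F (huge @L0)  [1 reads]
#1 VA=0x641E05C43 (r,kernel):
  L0: frame=0x3B idx=25 entry=0x40007 [P=1 RW=1 US=1 PS=0]
  L1: frame=0x40 idx=15 entry=0x43007 [P=1 RW=1 US=1 PS=0]
  L2: frame=0x43 idx=5 entry=0x44007 [P=1 RW=1 US=1 PS=0]
  ⇒ phys 0x44C43  [3 reads]

Entries read for #1: 3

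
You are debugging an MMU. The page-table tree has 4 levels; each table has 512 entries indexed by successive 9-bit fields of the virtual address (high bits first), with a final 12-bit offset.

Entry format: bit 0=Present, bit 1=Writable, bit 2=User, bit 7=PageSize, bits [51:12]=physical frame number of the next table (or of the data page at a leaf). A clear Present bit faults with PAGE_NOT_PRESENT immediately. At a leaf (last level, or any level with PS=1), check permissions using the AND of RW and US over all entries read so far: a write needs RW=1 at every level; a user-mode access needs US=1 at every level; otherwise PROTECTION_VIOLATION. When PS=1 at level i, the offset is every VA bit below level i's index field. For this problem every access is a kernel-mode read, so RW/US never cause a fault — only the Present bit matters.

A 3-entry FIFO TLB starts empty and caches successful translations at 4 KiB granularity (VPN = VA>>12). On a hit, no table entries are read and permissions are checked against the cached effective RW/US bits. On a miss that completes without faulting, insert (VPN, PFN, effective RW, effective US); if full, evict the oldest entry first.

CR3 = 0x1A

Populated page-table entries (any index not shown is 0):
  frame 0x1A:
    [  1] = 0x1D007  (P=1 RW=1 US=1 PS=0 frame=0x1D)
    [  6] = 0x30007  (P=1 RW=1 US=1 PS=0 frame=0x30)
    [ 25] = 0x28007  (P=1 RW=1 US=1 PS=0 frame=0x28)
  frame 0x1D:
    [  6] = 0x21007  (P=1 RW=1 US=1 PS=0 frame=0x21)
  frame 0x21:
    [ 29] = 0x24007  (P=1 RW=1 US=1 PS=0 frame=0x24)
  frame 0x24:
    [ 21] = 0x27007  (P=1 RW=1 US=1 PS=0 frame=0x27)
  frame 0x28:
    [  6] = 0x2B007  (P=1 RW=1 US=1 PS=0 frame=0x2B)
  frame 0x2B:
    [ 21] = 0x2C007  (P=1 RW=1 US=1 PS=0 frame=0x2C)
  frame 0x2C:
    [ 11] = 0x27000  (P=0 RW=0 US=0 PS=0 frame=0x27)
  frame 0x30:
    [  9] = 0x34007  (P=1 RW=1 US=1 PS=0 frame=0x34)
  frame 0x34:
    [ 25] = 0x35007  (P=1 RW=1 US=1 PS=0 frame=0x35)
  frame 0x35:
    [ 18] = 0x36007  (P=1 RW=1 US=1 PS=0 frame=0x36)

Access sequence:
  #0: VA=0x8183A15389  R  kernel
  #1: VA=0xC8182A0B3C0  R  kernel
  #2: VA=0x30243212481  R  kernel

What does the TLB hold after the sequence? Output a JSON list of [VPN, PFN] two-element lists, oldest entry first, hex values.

Per-access translation:
#0 VA=0x8183A15389 (r,kernel):
  lvl0: tbl 0x1A, slot 1 ⇒ 0x1D007 (P1/RW1/US1/PS0)
  lvl1: tbl 0x1D, slot 6 ⇒ 0x21007 (P1/RW1/US1/PS0)
  lvl2: tbl 0x21, slot 29 ⇒ 0x24007 (P1/RW1/US1/PS0)
  lvl3: tbl 0x24, slot 21 ⇒ 0x27007 (P1/RW1/US1/PS0)
  ✓ 0x27389  — 4 lookups
#1 VA=0xC8182A0B3C0 (r,kernel):
  lvl0: tbl 0x1A, slot 25 ⇒ 0x28007 (P1/RW1/US1/PS0)
  lvl1: tbl 0x28, slot 6 ⇒ 0x2B007 (P1/RW1/US1/PS0)
  lvl2: tbl 0x2B, slot 21 ⇒ 0x2C007 (P1/RW1/US1/PS0)
  lvl3: tbl 0x2C, slot 11 ⇒ 0x27000 (P0/RW0/US0/PS0)
  ⇒ fault: PAGE_NOT_PRESENT  — 4 lookups
#2 VA=0x30243212481 (r,kernel):
  lvl0: tbl 0x1A, slot 6 ⇒ 0x30007 (P1/RW1/US1/PS0)
  lvl1: tbl 0x30, slot 9 ⇒ 0x34007 (P1/RW1/US1/PS0)
  lvl2: tbl 0x34, slot 25 ⇒ 0x35007 (P1/RW1/US1/PS0)
  lvl3: tbl 0x35, slot 18 ⇒ 0x36007 (P1/RW1/US1/PS0)
  ✓ 0x36481  — 4 lookups

TLB: [["0x8183A15", "0x27"], ["0x30243212", "0x36"]]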